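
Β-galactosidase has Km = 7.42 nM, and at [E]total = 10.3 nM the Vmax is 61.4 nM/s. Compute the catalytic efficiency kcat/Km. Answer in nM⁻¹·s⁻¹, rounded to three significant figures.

kcat = Vmax/[E]total = 61.4/10.3 = 5.96 s⁻¹.
kcat/Km = 5.96/7.42 = 0.803 nM⁻¹·s⁻¹.

0.803 nM⁻¹·s⁻¹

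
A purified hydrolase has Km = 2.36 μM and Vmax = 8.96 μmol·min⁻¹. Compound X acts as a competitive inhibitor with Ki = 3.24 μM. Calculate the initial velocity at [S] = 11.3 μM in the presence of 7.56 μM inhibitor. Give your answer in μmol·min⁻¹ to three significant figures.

α = 1 + [I]/Ki = 1 + 7.56/3.24 = 3.333.
For a competitive inhibitor, Vmax is unchanged and the apparent Km becomes α·Km: Km,app = 7.87 μM, Vmax,app = 8.96 μmol·min⁻¹.
v = Vmax,app·[S]/(Km,app + [S]) = 8.96 × 11.3/(7.87 + 11.3) = 5.28 μmol·min⁻¹.

5.28 μmol·min⁻¹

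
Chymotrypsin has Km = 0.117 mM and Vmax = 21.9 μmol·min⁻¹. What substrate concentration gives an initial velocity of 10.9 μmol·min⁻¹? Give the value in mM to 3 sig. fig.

The required fractional saturation is v/Vmax = 10.9/21.9 = 0.4977.
Then [S]/(Km+[S]) = 0.4977 ⇒ [S] = 0.117 × 0.4977/(1 − 0.4977) = 0.116 mM.

0.116 mM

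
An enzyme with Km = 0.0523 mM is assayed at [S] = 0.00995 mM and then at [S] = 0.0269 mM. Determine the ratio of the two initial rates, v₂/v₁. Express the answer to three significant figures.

The fractional saturations are [S]/(Km+[S]) = 0.00995/0.06225 = 0.1598 and 0.0269/0.07920 = 0.3396.
v₂/v₁ is just their ratio: 0.3396/0.1598 = 2.12.

2.12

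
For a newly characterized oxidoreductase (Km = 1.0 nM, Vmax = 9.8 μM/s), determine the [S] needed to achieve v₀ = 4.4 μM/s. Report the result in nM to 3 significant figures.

0.815 nM

Rearranging v = Vmax[S]/(Km+[S]) gives [S] = Km·v/(Vmax − v).
[S] = 1.0 × 4.4 / (9.8 − 4.4) = 4.400/5.400 = 0.815 nM.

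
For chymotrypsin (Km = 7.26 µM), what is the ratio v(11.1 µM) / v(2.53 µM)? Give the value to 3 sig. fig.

The fractional saturations are [S]/(Km+[S]) = 2.53/9.790 = 0.2584 and 11.1/18.36 = 0.6046.
v₂/v₁ is just their ratio: 0.6046/0.2584 = 2.34.

2.34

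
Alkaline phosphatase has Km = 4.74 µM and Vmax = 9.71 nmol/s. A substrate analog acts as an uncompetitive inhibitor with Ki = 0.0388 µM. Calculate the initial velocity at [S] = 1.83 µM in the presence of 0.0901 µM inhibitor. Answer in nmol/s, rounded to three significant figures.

1.64 nmol/s

With α = 1 + [I]/Ki = 1 + 0.0901/0.0388 = 3.322, the uncompetitive rate law is v = (Vmax/α)·[S] / (Km/α + [S]).
v = (9.71/3.322)×1.83 / (4.74/3.322 + 1.83) = 5.349/3.257 = 1.64 nmol/s.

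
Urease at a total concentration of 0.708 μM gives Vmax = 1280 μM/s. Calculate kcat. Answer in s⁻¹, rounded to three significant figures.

1810 s⁻¹

kcat = Vmax/[E]total = 1280 μM/s / 0.708 μM = 1810 s⁻¹.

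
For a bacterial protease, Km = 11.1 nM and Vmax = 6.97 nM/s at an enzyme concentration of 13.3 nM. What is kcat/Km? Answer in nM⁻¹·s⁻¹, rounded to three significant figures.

0.0472 nM⁻¹·s⁻¹

kcat = Vmax/[E]total = 6.97/13.3 = 0.524 s⁻¹.
kcat/Km = 0.524/11.1 = 0.0472 nM⁻¹·s⁻¹.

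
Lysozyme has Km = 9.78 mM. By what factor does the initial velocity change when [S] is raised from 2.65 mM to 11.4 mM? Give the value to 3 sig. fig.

2.52

Since Vmax cancels, v₂/v₁ = [S]₂(Km+[S]₁) / [S]₁(Km+[S]₂).
= 11.4×(9.78+2.65) / (2.65×(9.78+11.4)) = 141.7/56.13 = 2.52.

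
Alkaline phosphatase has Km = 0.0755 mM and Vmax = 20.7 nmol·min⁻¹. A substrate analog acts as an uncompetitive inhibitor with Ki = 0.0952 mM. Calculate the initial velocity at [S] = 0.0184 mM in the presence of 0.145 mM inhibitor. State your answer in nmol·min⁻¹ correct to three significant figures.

α = 1 + [I]/Ki = 1 + 0.145/0.0952 = 2.523.
For an uncompetitive inhibitor, both parameters are divided by α, giving Vmax/α and Km/α: Km,app = 0.0299 mM, Vmax,app = 8.20 nmol·min⁻¹.
v = Vmax,app·[S]/(Km,app + [S]) = 8.20 × 0.0184/(0.0299 + 0.0184) = 3.12 nmol·min⁻¹.

3.12 nmol·min⁻¹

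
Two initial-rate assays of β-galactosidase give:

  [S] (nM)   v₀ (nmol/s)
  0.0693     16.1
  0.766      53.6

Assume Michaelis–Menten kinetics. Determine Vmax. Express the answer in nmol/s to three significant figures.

In reciprocal form, 1/v = (Km/Vmax)·(1/[S]) + 1/Vmax. The two points give (1/[S], 1/v) = (14.43, 0.06211) and (1.305, 0.01866).
Slope = (0.06211 − 0.01866)/(14.43 − 1.305) = 0.003311; intercept = 0.06211 − 0.003311×14.43 = 0.01433.
Vmax = 1/intercept = 69.8 nmol/s; Km = slope × Vmax = 0.003311 × 69.8 = 0.231 nM.

69.8 nmol/s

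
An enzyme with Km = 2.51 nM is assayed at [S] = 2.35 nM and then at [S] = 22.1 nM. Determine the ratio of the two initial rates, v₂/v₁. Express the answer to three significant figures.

1.86

The fractional saturations are [S]/(Km+[S]) = 2.35/4.860 = 0.4835 and 22.1/24.61 = 0.8980.
v₂/v₁ is just their ratio: 0.8980/0.4835 = 1.86.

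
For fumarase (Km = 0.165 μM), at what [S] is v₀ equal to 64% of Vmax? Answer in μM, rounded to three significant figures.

v/Vmax = [S]/(Km+[S]) = 0.64, so [S] = Km·0.64/(1 − 0.64) = 0.165 × 1.778.
[S] = 0.293 μM.

0.293 μM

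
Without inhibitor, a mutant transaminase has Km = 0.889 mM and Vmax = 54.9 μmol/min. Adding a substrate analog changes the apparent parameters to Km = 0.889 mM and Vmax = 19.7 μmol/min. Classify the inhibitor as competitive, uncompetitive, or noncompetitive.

noncompetitive

Vmax decreases (54.9 → 19.7 μmol/min) while Km is unchanged — pure noncompetitive inhibition.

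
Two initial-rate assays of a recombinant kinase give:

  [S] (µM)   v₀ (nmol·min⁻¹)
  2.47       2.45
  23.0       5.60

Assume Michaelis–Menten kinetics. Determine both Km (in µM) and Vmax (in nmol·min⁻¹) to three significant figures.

Km = 4.21 µM; Vmax = 6.62 nmol·min⁻¹

In reciprocal form, 1/v = (Km/Vmax)·(1/[S]) + 1/Vmax. The two points give (1/[S], 1/v) = (0.4049, 0.4082) and (0.04348, 0.1786).
Slope = (0.4082 − 0.1786)/(0.4049 − 0.04348) = 0.6353; intercept = 0.4082 − 0.6353×0.4049 = 0.1509.
Vmax = 1/intercept = 6.62 nmol·min⁻¹; Km = slope × Vmax = 0.6353 × 6.62 = 4.21 µM.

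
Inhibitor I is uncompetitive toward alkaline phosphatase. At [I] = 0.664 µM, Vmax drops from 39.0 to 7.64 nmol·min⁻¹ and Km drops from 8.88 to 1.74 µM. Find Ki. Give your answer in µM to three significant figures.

Uncompetitive: Vmax,app = Vmax/α (and Km,app = Km/α) with α = 1 + [I]/Ki.
α = Vmax/Vmax,app = 39.0/7.64 = 5.105.
Since α = 1 + [I]/Ki, [I]/Ki = 5.105 − 1 = 4.105 and Ki = 0.664/4.105 = 0.162 µM.

0.162 µM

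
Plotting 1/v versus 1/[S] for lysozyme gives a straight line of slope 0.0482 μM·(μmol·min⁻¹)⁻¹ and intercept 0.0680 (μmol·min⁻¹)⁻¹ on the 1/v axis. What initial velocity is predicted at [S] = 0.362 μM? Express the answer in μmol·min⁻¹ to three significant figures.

4.97 μmol·min⁻¹

The y-intercept is 1/Vmax, so Vmax = 1/0.0680 = 14.7 μmol·min⁻¹.
The slope is Km/Vmax, so Km = 0.0482 × 14.7 = 0.709 μM.
Then v = 14.7 × 0.362/(0.709 + 0.362) = 4.97 μmol·min⁻¹.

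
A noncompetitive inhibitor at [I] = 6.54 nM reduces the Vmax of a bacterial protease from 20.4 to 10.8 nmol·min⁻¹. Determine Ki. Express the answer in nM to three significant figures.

7.36 nM

Noncompetitive: Vmax,app = Vmax/α with α = 1 + [I]/Ki.
α = Vmax/Vmax,app = 20.4/10.8 = 1.889.
Since α = 1 + [I]/Ki, [I]/Ki = 1.889 − 1 = 0.8889 and Ki = 6.54/0.8889 = 7.36 nM.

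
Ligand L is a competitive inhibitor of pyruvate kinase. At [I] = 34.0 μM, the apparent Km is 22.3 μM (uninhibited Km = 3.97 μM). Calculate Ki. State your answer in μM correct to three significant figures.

7.36 μM

Competitive: Km,app = α·Km with α = 1 + [I]/Ki.
α = Km,app/Km = 22.3/3.97 = 5.617.
Ki = [I]/(α − 1) = 34.0/4.617 = 7.36 μM.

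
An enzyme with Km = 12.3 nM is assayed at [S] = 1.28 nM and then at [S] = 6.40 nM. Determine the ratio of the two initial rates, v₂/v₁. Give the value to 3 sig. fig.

The fractional saturations are [S]/(Km+[S]) = 1.28/13.58 = 0.09426 and 6.40/18.70 = 0.3422.
v₂/v₁ is just their ratio: 0.3422/0.09426 = 3.63.

3.63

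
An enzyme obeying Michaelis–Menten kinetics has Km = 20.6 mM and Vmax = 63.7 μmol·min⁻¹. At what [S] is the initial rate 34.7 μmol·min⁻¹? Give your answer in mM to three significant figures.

24.6 mM

The required fractional saturation is v/Vmax = 34.7/63.7 = 0.5447.
Then [S]/(Km+[S]) = 0.5447 ⇒ [S] = 20.6 × 0.5447/(1 − 0.5447) = 24.6 mM.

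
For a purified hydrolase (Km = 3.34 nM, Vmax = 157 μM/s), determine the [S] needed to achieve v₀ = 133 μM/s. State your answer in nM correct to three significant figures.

The required fractional saturation is v/Vmax = 133/157 = 0.8471.
Then [S]/(Km+[S]) = 0.8471 ⇒ [S] = 3.34 × 0.8471/(1 − 0.8471) = 18.5 nM.

18.5 nM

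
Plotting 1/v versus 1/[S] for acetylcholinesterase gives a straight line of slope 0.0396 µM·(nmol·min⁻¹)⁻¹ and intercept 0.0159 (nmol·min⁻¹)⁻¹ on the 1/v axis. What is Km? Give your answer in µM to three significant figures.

2.49 µM

y-intercept = 1/Vmax ⇒ Vmax = 62.9 nmol·min⁻¹; slope = Km/Vmax ⇒ Km = slope × Vmax.
Km = 0.0396 × 62.9 = 2.49 µM.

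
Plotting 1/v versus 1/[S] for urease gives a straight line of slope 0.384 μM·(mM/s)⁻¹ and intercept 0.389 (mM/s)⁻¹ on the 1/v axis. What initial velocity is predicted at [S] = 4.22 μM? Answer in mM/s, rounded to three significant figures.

The y-intercept is 1/Vmax, so Vmax = 1/0.389 = 2.57 mM/s.
The slope is Km/Vmax, so Km = 0.384 × 2.57 = 0.987 μM.
Then v = 2.57 × 4.22/(0.987 + 4.22) = 2.08 mM/s.

2.08 mM/s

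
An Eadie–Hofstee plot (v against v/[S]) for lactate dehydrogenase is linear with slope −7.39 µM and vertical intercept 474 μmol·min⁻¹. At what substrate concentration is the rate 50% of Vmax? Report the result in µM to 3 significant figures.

The Eadie–Hofstee slope gives Km = 7.39 µM (slope = −Km).
v/Vmax = [S]/(Km+[S]) = 0.5 ⇒ [S] = Km·0.5/(1−0.5) = 7.39 × 1.000 = 7.39 µM.

7.39 µM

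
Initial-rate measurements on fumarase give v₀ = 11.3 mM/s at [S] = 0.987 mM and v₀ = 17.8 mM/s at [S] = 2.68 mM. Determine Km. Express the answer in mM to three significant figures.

1.35 mM

In reciprocal form, 1/v = (Km/Vmax)·(1/[S]) + 1/Vmax. The two points give (1/[S], 1/v) = (1.013, 0.08850) and (0.3731, 0.05618).
Slope = (0.08850 − 0.05618)/(1.013 − 0.3731) = 0.05049; intercept = 0.08850 − 0.05049×1.013 = 0.03734.
Vmax = 1/intercept = 26.8 mM/s; Km = slope × Vmax = 0.05049 × 26.8 = 1.35 mM.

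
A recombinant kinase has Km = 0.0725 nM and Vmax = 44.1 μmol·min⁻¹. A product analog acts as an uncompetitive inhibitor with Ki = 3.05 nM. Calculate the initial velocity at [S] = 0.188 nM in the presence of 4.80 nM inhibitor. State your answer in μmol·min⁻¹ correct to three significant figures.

14.9 μmol·min⁻¹

With α = 1 + [I]/Ki = 1 + 4.80/3.05 = 2.574, the uncompetitive rate law is v = (Vmax/α)·[S] / (Km/α + [S]).
v = (44.1/2.574)×0.188 / (0.0725/2.574 + 0.188) = 3.221/0.2162 = 14.9 μmol·min⁻¹.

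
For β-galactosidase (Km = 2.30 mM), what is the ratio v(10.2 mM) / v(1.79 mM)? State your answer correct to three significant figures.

The fractional saturations are [S]/(Km+[S]) = 1.79/4.090 = 0.4377 and 10.2/12.50 = 0.8160.
v₂/v₁ is just their ratio: 0.8160/0.4377 = 1.86.

1.86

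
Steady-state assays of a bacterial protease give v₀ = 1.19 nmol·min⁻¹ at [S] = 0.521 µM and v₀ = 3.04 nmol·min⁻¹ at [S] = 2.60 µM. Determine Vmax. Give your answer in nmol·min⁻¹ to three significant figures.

From v = Vmax[S]/(Km+[S]), each point gives Vmax = v(Km+[S])/[S].
Equating: 1.19(Km+0.521)/0.521 = 3.04(Km+2.60)/2.60.
2.284·Km + 1.19 = 1.169·Km + 3.04, so (2.284 − 1.169)·Km = 3.04 − 1.19.
Km = 1.850/1.115 = 1.66 µM; then Vmax = 1.19(1.66+0.521)/0.521 = 4.98 nmol·min⁻¹.

4.98 nmol·min⁻¹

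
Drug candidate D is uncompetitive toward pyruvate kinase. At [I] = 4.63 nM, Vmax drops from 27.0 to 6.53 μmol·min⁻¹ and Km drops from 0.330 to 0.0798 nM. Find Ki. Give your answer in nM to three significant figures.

Uncompetitive: Vmax,app = Vmax/α (and Km,app = Km/α) with α = 1 + [I]/Ki.
α = Vmax/Vmax,app = 27.0/6.53 = 4.135.
Ki = [I]/(α − 1) = 4.63/3.135 = 1.48 nM.

1.48 nM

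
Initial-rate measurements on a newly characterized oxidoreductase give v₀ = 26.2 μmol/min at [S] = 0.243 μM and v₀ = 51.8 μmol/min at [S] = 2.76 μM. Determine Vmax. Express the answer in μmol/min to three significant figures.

In reciprocal form, 1/v = (Km/Vmax)·(1/[S]) + 1/Vmax. The two points give (1/[S], 1/v) = (4.115, 0.03817) and (0.3623, 0.01931).
Slope = (0.03817 − 0.01931)/(4.115 − 0.3623) = 0.005026; intercept = 0.03817 − 0.005026×4.115 = 0.01748.
Vmax = 1/intercept = 57.2 μmol/min; Km = slope × Vmax = 0.005026 × 57.2 = 0.287 μM.

57.2 μmol/min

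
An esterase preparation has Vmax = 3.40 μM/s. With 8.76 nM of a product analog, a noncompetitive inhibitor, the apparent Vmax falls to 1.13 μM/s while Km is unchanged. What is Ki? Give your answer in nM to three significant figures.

4.36 nM

Noncompetitive: Vmax,app = Vmax/α with α = 1 + [I]/Ki.
α = Vmax/Vmax,app = 3.40/1.13 = 3.009.
Since α = 1 + [I]/Ki, [I]/Ki = 3.009 − 1 = 2.009 and Ki = 8.76/2.009 = 4.36 nM.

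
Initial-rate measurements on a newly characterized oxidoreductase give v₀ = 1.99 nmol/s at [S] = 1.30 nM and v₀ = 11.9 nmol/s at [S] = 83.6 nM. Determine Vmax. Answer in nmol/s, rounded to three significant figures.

In reciprocal form, 1/v = (Km/Vmax)·(1/[S]) + 1/Vmax. The two points give (1/[S], 1/v) = (0.7692, 0.5025) and (0.01196, 0.08403).
Slope = (0.5025 − 0.08403)/(0.7692 − 0.01196) = 0.5526; intercept = 0.5025 − 0.5526×0.7692 = 0.07742.
Vmax = 1/intercept = 12.9 nmol/s; Km = slope × Vmax = 0.5526 × 12.9 = 7.14 nM.

12.9 nmol/s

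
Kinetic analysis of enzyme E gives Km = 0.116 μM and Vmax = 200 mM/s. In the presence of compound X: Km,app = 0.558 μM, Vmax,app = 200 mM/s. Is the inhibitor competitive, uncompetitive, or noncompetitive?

Km increases (0.116 → 0.558 μM) while Vmax is unchanged — the hallmark of competitive inhibition.

competitive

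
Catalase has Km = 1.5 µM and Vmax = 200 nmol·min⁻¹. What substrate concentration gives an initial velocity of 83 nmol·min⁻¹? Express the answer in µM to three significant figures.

1.06 µM

The required fractional saturation is v/Vmax = 83/200 = 0.4150.
Then [S]/(Km+[S]) = 0.4150 ⇒ [S] = 1.5 × 0.4150/(1 − 0.4150) = 1.06 µM.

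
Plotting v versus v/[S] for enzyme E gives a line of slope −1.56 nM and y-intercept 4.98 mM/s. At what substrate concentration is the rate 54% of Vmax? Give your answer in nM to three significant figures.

The Eadie–Hofstee slope gives Km = 1.56 nM (slope = −Km).
v/Vmax = [S]/(Km+[S]) = 0.54 ⇒ [S] = Km·0.54/(1−0.54) = 1.56 × 1.174 = 1.83 nM.

1.83 nM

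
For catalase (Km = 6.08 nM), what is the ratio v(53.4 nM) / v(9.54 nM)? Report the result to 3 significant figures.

1.47

Since Vmax cancels, v₂/v₁ = [S]₂(Km+[S]₁) / [S]₁(Km+[S]₂).
= 53.4×(6.08+9.54) / (9.54×(6.08+53.4)) = 834.1/567.4 = 1.47.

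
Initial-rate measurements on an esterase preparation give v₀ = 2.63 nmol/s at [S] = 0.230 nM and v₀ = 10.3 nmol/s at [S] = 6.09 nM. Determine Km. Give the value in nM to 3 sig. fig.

In reciprocal form, 1/v = (Km/Vmax)·(1/[S]) + 1/Vmax. The two points give (1/[S], 1/v) = (4.348, 0.3802) and (0.1642, 0.09709).
Slope = (0.3802 − 0.09709)/(4.348 − 0.1642) = 0.06768; intercept = 0.3802 − 0.06768×4.348 = 0.08597.
Vmax = 1/intercept = 11.6 nmol/s; Km = slope × Vmax = 0.06768 × 11.6 = 0.787 nM.

0.787 nM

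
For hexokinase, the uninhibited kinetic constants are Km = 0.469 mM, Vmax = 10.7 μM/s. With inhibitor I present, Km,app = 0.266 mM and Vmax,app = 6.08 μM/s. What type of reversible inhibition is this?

Both Km and Vmax decrease by the same factor (~1.76-fold) — characteristic of uncompetitive inhibition.

uncompetitive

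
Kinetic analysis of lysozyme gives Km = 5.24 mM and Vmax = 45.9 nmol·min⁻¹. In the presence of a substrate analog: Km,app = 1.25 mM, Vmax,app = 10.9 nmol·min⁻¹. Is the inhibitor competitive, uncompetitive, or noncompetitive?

uncompetitive

Both Km and Vmax decrease by the same factor (~4.20-fold) — characteristic of uncompetitive inhibition.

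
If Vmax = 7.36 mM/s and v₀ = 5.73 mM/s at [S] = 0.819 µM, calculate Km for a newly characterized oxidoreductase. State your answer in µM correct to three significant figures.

0.233 µM

v/Vmax = 5.73/7.36 = 0.7785 = [S]/(Km+[S]).
So Km + [S] = [S]/0.7785 = 1.052 µM, giving Km = 1.052 − 0.819 = 0.233 µM.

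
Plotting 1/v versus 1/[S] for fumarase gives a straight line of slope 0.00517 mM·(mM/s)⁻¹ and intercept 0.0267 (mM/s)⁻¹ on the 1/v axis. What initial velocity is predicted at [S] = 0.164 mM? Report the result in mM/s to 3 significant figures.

The y-intercept is 1/Vmax, so Vmax = 1/0.0267 = 37.5 mM/s.
The slope is Km/Vmax, so Km = 0.00517 × 37.5 = 0.194 mM.
Then v = 37.5 × 0.164/(0.194 + 0.164) = 17.2 mM/s.

17.2 mM/s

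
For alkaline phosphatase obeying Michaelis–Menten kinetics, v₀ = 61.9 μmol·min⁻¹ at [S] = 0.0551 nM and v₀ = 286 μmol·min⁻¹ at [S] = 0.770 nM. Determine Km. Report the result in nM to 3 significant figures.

0.298 nM

From v = Vmax[S]/(Km+[S]), each point gives Vmax = v(Km+[S])/[S].
Equating: 61.9(Km+0.0551)/0.0551 = 286(Km+0.770)/0.770.
1123·Km + 61.9 = 371.4·Km + 286, so (1123 − 371.4)·Km = 286 − 61.9.
Km = 224.1/752.0 = 0.298 nM; then Vmax = 61.9(0.298+0.0551)/0.0551 = 397 μmol·min⁻¹.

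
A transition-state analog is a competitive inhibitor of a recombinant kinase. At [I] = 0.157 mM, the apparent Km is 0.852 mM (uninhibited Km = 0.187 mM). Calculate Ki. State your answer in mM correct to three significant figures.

0.0441 mM

Competitive: Km,app = α·Km with α = 1 + [I]/Ki.
α = Km,app/Km = 0.852/0.187 = 4.556.
Since α = 1 + [I]/Ki, [I]/Ki = 4.556 − 1 = 3.556 and Ki = 0.157/3.556 = 0.0441 mM.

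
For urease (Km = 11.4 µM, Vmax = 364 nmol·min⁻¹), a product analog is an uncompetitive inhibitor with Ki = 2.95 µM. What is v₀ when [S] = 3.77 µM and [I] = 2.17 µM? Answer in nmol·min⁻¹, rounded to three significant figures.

α = 1 + [I]/Ki = 1 + 2.17/2.95 = 1.736.
For an uncompetitive inhibitor, both parameters are divided by α, giving Vmax/α and Km/α: Km,app = 6.57 µM, Vmax,app = 210 nmol·min⁻¹.
v = Vmax,app·[S]/(Km,app + [S]) = 210 × 3.77/(6.57 + 3.77) = 76.5 nmol·min⁻¹.

76.5 nmol·min⁻¹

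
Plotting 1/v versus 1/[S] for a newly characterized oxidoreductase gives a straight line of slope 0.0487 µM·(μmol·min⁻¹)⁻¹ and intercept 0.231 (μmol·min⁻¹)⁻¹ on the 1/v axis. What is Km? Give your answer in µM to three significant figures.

y-intercept = 1/Vmax ⇒ Vmax = 4.33 μmol·min⁻¹; slope = Km/Vmax ⇒ Km = slope × Vmax.
Km = 0.0487 × 4.33 = 0.211 µM.

0.211 µM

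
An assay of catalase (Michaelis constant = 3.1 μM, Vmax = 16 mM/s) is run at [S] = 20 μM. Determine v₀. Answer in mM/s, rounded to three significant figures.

13.9 mM/s

[S]/(Km+[S]) = 20/23.10 = 0.8658, the fractional saturation.
v = 0.8658 × Vmax = 0.8658 × 16 = 13.9 mM/s.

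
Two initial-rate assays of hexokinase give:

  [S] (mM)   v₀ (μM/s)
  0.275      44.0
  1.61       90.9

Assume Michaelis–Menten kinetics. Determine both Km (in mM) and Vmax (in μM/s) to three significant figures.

From v = Vmax[S]/(Km+[S]), each point gives Vmax = v(Km+[S])/[S].
Equating: 44.0(Km+0.275)/0.275 = 90.9(Km+1.61)/1.61.
160.0·Km + 44.0 = 56.46·Km + 90.9, so (160.0 − 56.46)·Km = 90.9 − 44.0.
Km = 46.90/103.5 = 0.453 mM; then Vmax = 44.0(0.453+0.275)/0.275 = 116 μM/s.

Km = 0.453 mM; Vmax = 116 μM/s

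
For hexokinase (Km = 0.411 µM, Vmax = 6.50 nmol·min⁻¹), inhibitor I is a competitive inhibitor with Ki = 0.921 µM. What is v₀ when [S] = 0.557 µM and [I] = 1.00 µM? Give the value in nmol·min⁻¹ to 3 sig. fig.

2.56 nmol·min⁻¹

With α = 1 + [I]/Ki = 1 + 1.00/0.921 = 2.086, the competitive rate law is v = Vmax[S] / (αKm + [S]).
v = 6.50×0.557 / (2.086×0.411 + 0.557) = 3.621/1.414 = 2.56 nmol·min⁻¹.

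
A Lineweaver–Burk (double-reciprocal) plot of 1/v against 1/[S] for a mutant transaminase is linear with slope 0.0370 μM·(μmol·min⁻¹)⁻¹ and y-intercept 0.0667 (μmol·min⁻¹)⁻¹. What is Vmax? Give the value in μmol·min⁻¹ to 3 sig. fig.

15.0 μmol·min⁻¹

The y-intercept of a Lineweaver–Burk plot equals 1/Vmax, so Vmax = 1/0.0667 = 15.0 μmol·min⁻¹.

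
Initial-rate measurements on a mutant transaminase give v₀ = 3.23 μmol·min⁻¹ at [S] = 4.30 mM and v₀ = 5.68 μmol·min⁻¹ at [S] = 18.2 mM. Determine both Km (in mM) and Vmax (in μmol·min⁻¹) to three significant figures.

From v = Vmax[S]/(Km+[S]), each point gives Vmax = v(Km+[S])/[S].
Equating: 3.23(Km+4.30)/4.30 = 5.68(Km+18.2)/18.2.
0.7512·Km + 3.23 = 0.3121·Km + 5.68, so (0.7512 − 0.3121)·Km = 5.68 − 3.23.
Km = 2.450/0.4391 = 5.58 mM; then Vmax = 3.23(5.58+4.30)/4.30 = 7.42 μmol·min⁻¹.

Km = 5.58 mM; Vmax = 7.42 μmol·min⁻¹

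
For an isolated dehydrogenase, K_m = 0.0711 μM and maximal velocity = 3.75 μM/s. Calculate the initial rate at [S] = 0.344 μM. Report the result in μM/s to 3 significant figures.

3.11 μM/s

[S]/(Km+[S]) = 0.344/0.4151 = 0.8287, the fractional saturation.
v = 0.8287 × Vmax = 0.8287 × 3.75 = 3.11 μM/s.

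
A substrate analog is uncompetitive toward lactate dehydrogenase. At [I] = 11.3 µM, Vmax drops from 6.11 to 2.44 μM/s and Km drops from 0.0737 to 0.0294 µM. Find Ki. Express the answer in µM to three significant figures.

Uncompetitive: Vmax,app = Vmax/α (and Km,app = Km/α) with α = 1 + [I]/Ki.
α = Vmax/Vmax,app = 6.11/2.44 = 2.504.
Since α = 1 + [I]/Ki, [I]/Ki = 2.504 − 1 = 1.504 and Ki = 11.3/1.504 = 7.51 µM.

7.51 µM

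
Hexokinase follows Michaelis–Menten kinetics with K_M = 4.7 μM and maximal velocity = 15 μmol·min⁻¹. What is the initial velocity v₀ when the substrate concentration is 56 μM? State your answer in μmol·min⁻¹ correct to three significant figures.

[S]/(Km+[S]) = 56/60.70 = 0.9226, the fractional saturation.
v = 0.9226 × Vmax = 0.9226 × 15 = 13.8 μmol·min⁻¹.

13.8 μmol·min⁻¹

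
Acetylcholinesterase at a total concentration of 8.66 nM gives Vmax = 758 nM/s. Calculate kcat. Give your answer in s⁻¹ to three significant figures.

kcat = Vmax/[E]total = 758 nM/s / 8.66 nM = 87.5 s⁻¹.

87.5 s⁻¹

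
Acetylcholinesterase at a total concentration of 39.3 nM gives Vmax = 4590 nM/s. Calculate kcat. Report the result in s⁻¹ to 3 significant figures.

117 s⁻¹

kcat = Vmax/[E]total = 4590 nM/s / 39.3 nM = 117 s⁻¹.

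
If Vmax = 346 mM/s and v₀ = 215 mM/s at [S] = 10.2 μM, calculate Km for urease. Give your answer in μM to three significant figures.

6.21 μM

v/Vmax = 215/346 = 0.6214 = [S]/(Km+[S]).
So Km + [S] = [S]/0.6214 = 16.41 μM, giving Km = 16.41 − 10.2 = 6.21 μM.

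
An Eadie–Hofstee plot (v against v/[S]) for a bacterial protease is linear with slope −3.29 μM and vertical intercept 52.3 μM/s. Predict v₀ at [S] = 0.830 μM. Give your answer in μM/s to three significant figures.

In the Eadie–Hofstee form v = Vmax − Km·(v/[S]), the slope is −Km and the intercept is Vmax, so Km = 3.29 μM and Vmax = 52.3 μM/s.
v = 52.3 × 0.830/(3.29 + 0.830) = 10.5 μM/s.

10.5 μM/s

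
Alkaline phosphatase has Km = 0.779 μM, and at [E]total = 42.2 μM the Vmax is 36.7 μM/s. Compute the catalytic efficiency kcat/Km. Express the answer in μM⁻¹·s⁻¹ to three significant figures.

kcat = Vmax/[E]total = 36.7/42.2 = 0.870 s⁻¹.
kcat/Km = 0.870/0.779 = 1.12 μM⁻¹·s⁻¹.

1.12 μM⁻¹·s⁻¹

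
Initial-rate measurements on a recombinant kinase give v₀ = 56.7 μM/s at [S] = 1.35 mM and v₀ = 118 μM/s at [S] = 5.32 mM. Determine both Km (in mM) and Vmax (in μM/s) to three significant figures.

Km = 3.09 mM; Vmax = 187 μM/s

In reciprocal form, 1/v = (Km/Vmax)·(1/[S]) + 1/Vmax. The two points give (1/[S], 1/v) = (0.7407, 0.01764) and (0.1880, 0.008475).
Slope = (0.01764 − 0.008475)/(0.7407 − 0.1880) = 0.01657; intercept = 0.01764 − 0.01657×0.7407 = 0.005359.
Vmax = 1/intercept = 187 μM/s; Km = slope × Vmax = 0.01657 × 187 = 3.09 mM.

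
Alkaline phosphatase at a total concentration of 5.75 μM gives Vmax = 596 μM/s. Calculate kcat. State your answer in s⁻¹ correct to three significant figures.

104 s⁻¹

kcat = Vmax/[E]total = 596 μM/s / 5.75 μM = 104 s⁻¹.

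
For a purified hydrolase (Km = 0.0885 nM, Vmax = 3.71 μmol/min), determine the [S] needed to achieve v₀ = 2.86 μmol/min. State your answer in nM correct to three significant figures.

0.298 nM

Rearranging v = Vmax[S]/(Km+[S]) gives [S] = Km·v/(Vmax − v).
[S] = 0.0885 × 2.86 / (3.71 − 2.86) = 0.2531/0.8500 = 0.298 nM.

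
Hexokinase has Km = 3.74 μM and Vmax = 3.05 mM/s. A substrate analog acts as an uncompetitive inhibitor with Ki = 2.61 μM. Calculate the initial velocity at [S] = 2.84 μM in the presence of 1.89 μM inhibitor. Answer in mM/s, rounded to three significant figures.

1.00 mM/s

With α = 1 + [I]/Ki = 1 + 1.89/2.61 = 1.724, the uncompetitive rate law is v = (Vmax/α)·[S] / (Km/α + [S]).
v = (3.05/1.724)×2.84 / (3.74/1.724 + 2.84) = 5.024/5.009 = 1.00 mM/s.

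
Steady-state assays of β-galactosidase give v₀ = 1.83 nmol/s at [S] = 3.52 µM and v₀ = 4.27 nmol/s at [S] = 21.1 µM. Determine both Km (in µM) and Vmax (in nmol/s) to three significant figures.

In reciprocal form, 1/v = (Km/Vmax)·(1/[S]) + 1/Vmax. The two points give (1/[S], 1/v) = (0.2841, 0.5464) and (0.04739, 0.2342).
Slope = (0.5464 − 0.2342)/(0.2841 − 0.04739) = 1.319; intercept = 0.5464 − 1.319×0.2841 = 0.1717.
Vmax = 1/intercept = 5.83 nmol/s; Km = slope × Vmax = 1.319 × 5.83 = 7.68 µM.

Km = 7.68 µM; Vmax = 5.83 nmol/s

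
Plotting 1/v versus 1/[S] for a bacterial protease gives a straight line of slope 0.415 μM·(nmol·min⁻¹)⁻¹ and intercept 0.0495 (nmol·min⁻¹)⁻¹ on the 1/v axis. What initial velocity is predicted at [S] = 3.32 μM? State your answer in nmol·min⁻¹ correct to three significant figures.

The y-intercept is 1/Vmax, so Vmax = 1/0.0495 = 20.2 nmol·min⁻¹.
The slope is Km/Vmax, so Km = 0.415 × 20.2 = 8.38 μM.
Then v = 20.2 × 3.32/(8.38 + 3.32) = 5.73 nmol·min⁻¹.

5.73 nmol·min⁻¹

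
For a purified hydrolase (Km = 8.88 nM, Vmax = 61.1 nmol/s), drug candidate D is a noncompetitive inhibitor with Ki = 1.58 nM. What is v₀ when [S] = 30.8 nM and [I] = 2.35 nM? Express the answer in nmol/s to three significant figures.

19.1 nmol/s

α = 1 + [I]/Ki = 1 + 2.35/1.58 = 2.487.
For a noncompetitive inhibitor, Vmax is reduced to Vmax/α while Km is unchanged: Km,app = 8.88 nM, Vmax,app = 24.6 nmol/s.
v = Vmax,app·[S]/(Km,app + [S]) = 24.6 × 30.8/(8.88 + 30.8) = 19.1 nmol/s.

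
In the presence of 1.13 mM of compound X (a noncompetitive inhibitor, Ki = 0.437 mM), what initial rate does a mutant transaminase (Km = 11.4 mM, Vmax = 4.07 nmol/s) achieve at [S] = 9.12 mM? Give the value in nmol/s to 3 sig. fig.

0.504 nmol/s

With α = 1 + [I]/Ki = 1 + 1.13/0.437 = 3.586, the noncompetitive rate law is v = (Vmax/α)·[S] / (Km + [S]).
v = (4.07/3.586)×9.12 / (11.4 + 9.12) = 10.35/20.52 = 0.504 nmol/s.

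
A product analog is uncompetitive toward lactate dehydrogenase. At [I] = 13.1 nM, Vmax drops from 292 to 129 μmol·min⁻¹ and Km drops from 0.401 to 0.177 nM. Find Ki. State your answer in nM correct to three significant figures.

Uncompetitive: Vmax,app = Vmax/α (and Km,app = Km/α) with α = 1 + [I]/Ki.
α = Vmax/Vmax,app = 292/129 = 2.264.
Since α = 1 + [I]/Ki, [I]/Ki = 2.264 − 1 = 1.264 and Ki = 13.1/1.264 = 10.4 nM.

10.4 nM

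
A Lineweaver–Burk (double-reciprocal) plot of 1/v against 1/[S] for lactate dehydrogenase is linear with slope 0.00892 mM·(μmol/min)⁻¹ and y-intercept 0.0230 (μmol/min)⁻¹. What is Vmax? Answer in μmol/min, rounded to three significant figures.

The y-intercept of a Lineweaver–Burk plot equals 1/Vmax, so Vmax = 1/0.0230 = 43.5 μmol/min.

43.5 μmol/min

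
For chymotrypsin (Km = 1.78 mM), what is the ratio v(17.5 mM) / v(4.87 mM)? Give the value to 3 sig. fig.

Since Vmax cancels, v₂/v₁ = [S]₂(Km+[S]₁) / [S]₁(Km+[S]₂).
= 17.5×(1.78+4.87) / (4.87×(1.78+17.5)) = 116.4/93.89 = 1.24.

1.24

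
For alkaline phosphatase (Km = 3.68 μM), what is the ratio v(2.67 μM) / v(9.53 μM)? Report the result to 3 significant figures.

The fractional saturations are [S]/(Km+[S]) = 9.53/13.21 = 0.7214 and 2.67/6.350 = 0.4205.
v₂/v₁ is just their ratio: 0.4205/0.7214 = 0.583.

0.583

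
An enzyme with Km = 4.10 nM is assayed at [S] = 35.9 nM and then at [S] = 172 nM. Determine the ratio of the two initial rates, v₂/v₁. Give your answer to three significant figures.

1.09

Since Vmax cancels, v₂/v₁ = [S]₂(Km+[S]₁) / [S]₁(Km+[S]₂).
= 172×(4.10+35.9) / (35.9×(4.10+172)) = 6880/6322 = 1.09.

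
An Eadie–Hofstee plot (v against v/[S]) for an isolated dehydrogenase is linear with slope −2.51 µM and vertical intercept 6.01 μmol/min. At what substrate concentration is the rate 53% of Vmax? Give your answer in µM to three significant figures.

2.83 µM

The Eadie–Hofstee slope gives Km = 2.51 µM (slope = −Km).
v/Vmax = [S]/(Km+[S]) = 0.53 ⇒ [S] = Km·0.53/(1−0.53) = 2.51 × 1.128 = 2.83 µM.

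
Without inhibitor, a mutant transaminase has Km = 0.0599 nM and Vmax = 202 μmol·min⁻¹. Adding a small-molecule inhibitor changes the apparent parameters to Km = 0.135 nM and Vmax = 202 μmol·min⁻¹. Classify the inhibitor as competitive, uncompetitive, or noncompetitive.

Km increases (0.0599 → 0.135 nM) while Vmax is unchanged — the hallmark of competitive inhibition.

competitive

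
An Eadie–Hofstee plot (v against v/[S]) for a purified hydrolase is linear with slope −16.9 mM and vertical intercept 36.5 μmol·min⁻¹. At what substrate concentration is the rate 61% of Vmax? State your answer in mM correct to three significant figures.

26.4 mM

The Eadie–Hofstee slope gives Km = 16.9 mM (slope = −Km).
v/Vmax = [S]/(Km+[S]) = 0.61 ⇒ [S] = Km·0.61/(1−0.61) = 16.9 × 1.564 = 26.4 mM.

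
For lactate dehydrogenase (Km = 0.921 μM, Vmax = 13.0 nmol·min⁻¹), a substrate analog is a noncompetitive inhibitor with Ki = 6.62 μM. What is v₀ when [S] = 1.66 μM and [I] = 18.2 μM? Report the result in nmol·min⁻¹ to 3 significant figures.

α = 1 + [I]/Ki = 1 + 18.2/6.62 = 3.749.
For a noncompetitive inhibitor, Vmax is reduced to Vmax/α while Km is unchanged: Km,app = 0.921 μM, Vmax,app = 3.47 nmol·min⁻¹.
v = Vmax,app·[S]/(Km,app + [S]) = 3.47 × 1.66/(0.921 + 1.66) = 2.23 nmol·min⁻¹.

2.23 nmol·min⁻¹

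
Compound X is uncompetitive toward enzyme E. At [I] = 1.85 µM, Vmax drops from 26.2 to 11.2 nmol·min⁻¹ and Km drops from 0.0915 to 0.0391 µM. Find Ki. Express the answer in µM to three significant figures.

Uncompetitive: Vmax,app = Vmax/α (and Km,app = Km/α) with α = 1 + [I]/Ki.
α = Vmax/Vmax,app = 26.2/11.2 = 2.339.
Ki = [I]/(α − 1) = 1.85/1.339 = 1.38 µM.

1.38 µM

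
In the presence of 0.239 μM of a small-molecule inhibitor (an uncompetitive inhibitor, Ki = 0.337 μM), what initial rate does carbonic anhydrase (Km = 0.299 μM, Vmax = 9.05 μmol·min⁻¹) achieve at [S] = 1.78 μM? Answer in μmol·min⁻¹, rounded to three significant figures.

4.82 μmol·min⁻¹

α = 1 + [I]/Ki = 1 + 0.239/0.337 = 1.709.
For an uncompetitive inhibitor, both parameters are divided by α, giving Vmax/α and Km/α: Km,app = 0.175 μM, Vmax,app = 5.29 μmol·min⁻¹.
v = Vmax,app·[S]/(Km,app + [S]) = 5.29 × 1.78/(0.175 + 1.78) = 4.82 μmol·min⁻¹.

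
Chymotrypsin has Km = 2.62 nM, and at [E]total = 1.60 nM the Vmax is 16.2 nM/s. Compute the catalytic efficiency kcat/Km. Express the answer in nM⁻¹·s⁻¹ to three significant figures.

3.86 nM⁻¹·s⁻¹

kcat = Vmax/[E]total = 16.2/1.60 = 10.1 s⁻¹.
kcat/Km = 10.1/2.62 = 3.86 nM⁻¹·s⁻¹.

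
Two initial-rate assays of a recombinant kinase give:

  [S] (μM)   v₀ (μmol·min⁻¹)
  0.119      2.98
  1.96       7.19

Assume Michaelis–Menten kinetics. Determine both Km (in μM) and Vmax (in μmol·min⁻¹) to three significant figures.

From v = Vmax[S]/(Km+[S]), each point gives Vmax = v(Km+[S])/[S].
Equating: 2.98(Km+0.119)/0.119 = 7.19(Km+1.96)/1.96.
25.04·Km + 2.98 = 3.668·Km + 7.19, so (25.04 − 3.668)·Km = 7.19 − 2.98.
Km = 4.210/21.37 = 0.197 μM; then Vmax = 2.98(0.197+0.119)/0.119 = 7.91 μmol·min⁻¹.

Km = 0.197 μM; Vmax = 7.91 μmol·min⁻¹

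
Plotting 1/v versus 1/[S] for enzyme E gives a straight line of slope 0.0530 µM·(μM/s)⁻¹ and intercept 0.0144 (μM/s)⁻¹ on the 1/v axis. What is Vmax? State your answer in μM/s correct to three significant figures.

69.4 μM/s

The y-intercept of a Lineweaver–Burk plot equals 1/Vmax, so Vmax = 1/0.0144 = 69.4 μM/s.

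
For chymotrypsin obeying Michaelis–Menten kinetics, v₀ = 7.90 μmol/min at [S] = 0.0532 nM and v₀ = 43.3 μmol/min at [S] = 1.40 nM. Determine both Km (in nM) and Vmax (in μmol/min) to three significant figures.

Km = 0.301 nM; Vmax = 52.6 μmol/min

In reciprocal form, 1/v = (Km/Vmax)·(1/[S]) + 1/Vmax. The two points give (1/[S], 1/v) = (18.80, 0.1266) and (0.7143, 0.02309).
Slope = (0.1266 − 0.02309)/(18.80 − 0.7143) = 0.005723; intercept = 0.1266 − 0.005723×18.80 = 0.01901.
Vmax = 1/intercept = 52.6 μmol/min; Km = slope × Vmax = 0.005723 × 52.6 = 0.301 nM.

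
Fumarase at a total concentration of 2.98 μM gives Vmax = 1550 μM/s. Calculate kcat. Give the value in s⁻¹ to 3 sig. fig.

kcat = Vmax/[E]total = 1550 μM/s / 2.98 μM = 520 s⁻¹.

520 s⁻¹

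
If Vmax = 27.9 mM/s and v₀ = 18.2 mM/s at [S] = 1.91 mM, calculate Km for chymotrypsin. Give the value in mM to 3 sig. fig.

1.02 mM

v/Vmax = 18.2/27.9 = 0.6523 = [S]/(Km+[S]).
So Km + [S] = [S]/0.6523 = 2.928 mM, giving Km = 2.928 − 1.91 = 1.02 mM.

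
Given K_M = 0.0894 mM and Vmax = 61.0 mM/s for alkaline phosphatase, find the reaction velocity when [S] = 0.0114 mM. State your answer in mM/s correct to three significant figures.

6.90 mM/s

[S]/(Km+[S]) = 0.0114/0.1008 = 0.1131, the fractional saturation.
v = 0.1131 × Vmax = 0.1131 × 61.0 = 6.90 mM/s.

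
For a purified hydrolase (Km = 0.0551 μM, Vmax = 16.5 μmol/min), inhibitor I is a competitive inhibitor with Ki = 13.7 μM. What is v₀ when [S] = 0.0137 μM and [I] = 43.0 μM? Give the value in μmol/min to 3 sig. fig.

0.935 μmol/min

With α = 1 + [I]/Ki = 1 + 43.0/13.7 = 4.139, the competitive rate law is v = Vmax[S] / (αKm + [S]).
v = 16.5×0.0137 / (4.139×0.0551 + 0.0137) = 0.2260/0.2417 = 0.935 μmol/min.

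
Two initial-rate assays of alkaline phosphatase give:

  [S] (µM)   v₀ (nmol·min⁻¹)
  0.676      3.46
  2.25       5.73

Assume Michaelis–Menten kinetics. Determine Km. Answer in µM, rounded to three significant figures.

0.883 µM

From v = Vmax[S]/(Km+[S]), each point gives Vmax = v(Km+[S])/[S].
Equating: 3.46(Km+0.676)/0.676 = 5.73(Km+2.25)/2.25.
5.118·Km + 3.46 = 2.547·Km + 5.73, so (5.118 − 2.547)·Km = 5.73 − 3.46.
Km = 2.270/2.572 = 0.883 µM; then Vmax = 3.46(0.883+0.676)/0.676 = 7.98 nmol·min⁻¹.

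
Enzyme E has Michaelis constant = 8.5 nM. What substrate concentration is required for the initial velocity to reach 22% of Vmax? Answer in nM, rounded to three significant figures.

v/Vmax = [S]/(Km+[S]) = 0.22, so [S] = Km·0.22/(1 − 0.22) = 8.5 × 0.2821.
[S] = 2.40 nM.

2.40 nM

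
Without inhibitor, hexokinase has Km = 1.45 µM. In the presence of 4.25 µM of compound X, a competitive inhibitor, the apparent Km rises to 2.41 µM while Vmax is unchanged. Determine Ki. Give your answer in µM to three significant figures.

6.42 µM

Competitive: Km,app = α·Km with α = 1 + [I]/Ki.
α = Km,app/Km = 2.41/1.45 = 1.662.
Ki = [I]/(α − 1) = 4.25/0.6621 = 6.42 µM.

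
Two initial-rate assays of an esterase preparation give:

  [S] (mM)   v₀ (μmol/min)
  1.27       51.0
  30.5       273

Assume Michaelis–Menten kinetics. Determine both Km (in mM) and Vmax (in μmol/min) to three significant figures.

In reciprocal form, 1/v = (Km/Vmax)·(1/[S]) + 1/Vmax. The two points give (1/[S], 1/v) = (0.7874, 0.01961) and (0.03279, 0.003663).
Slope = (0.01961 − 0.003663)/(0.7874 − 0.03279) = 0.02113; intercept = 0.01961 − 0.02113×0.7874 = 0.002970.
Vmax = 1/intercept = 337 μmol/min; Km = slope × Vmax = 0.02113 × 337 = 7.11 mM.

Km = 7.11 mM; Vmax = 337 μmol/min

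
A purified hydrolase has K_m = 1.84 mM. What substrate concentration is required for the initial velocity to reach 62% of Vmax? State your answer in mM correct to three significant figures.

3.00 mM

v/Vmax = [S]/(Km+[S]) = 0.62, so [S] = Km·0.62/(1 − 0.62) = 1.84 × 1.632.
[S] = 3.00 mM.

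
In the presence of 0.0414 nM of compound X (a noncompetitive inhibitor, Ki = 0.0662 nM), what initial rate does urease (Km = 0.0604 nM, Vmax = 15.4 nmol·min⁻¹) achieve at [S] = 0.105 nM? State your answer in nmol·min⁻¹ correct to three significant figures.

With α = 1 + [I]/Ki = 1 + 0.0414/0.0662 = 1.625, the noncompetitive rate law is v = (Vmax/α)·[S] / (Km + [S]).
v = (15.4/1.625)×0.105 / (0.0604 + 0.105) = 0.9948/0.1654 = 6.01 nmol·min⁻¹.

6.01 nmol·min⁻¹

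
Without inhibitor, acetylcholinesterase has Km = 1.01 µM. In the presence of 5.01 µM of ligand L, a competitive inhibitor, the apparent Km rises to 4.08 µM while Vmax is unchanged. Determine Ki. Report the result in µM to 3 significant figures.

Competitive: Km,app = α·Km with α = 1 + [I]/Ki.
α = Km,app/Km = 4.08/1.01 = 4.040.
Ki = [I]/(α − 1) = 5.01/3.040 = 1.65 µM.

1.65 µM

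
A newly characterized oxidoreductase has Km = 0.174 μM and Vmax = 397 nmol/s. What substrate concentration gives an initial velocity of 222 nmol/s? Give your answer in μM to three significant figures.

0.221 μM

The required fractional saturation is v/Vmax = 222/397 = 0.5592.
Then [S]/(Km+[S]) = 0.5592 ⇒ [S] = 0.174 × 0.5592/(1 − 0.5592) = 0.221 μM.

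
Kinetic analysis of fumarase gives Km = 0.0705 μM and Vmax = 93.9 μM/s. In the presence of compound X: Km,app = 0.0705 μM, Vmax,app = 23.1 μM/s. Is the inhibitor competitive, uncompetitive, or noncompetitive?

noncompetitive

Vmax decreases (93.9 → 23.1 μM/s) while Km is unchanged — pure noncompetitive inhibition.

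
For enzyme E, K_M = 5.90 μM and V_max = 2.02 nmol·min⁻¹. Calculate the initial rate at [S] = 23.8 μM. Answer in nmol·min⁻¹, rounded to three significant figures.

[S]/(Km+[S]) = 23.8/29.70 = 0.8013, the fractional saturation.
v = 0.8013 × Vmax = 0.8013 × 2.02 = 1.62 nmol·min⁻¹.

1.62 nmol·min⁻¹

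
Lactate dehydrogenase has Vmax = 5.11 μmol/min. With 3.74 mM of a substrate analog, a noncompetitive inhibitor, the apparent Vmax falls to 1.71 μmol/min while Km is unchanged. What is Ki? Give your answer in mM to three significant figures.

1.88 mM

Noncompetitive: Vmax,app = Vmax/α with α = 1 + [I]/Ki.
α = Vmax/Vmax,app = 5.11/1.71 = 2.988.
Since α = 1 + [I]/Ki, [I]/Ki = 2.988 − 1 = 1.988 and Ki = 3.74/1.988 = 1.88 mM.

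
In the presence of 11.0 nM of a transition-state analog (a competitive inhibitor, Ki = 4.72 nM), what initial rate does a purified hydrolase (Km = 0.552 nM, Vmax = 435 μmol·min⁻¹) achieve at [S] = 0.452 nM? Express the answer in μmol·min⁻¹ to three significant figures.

α = 1 + [I]/Ki = 1 + 11.0/4.72 = 3.331.
For a competitive inhibitor, Vmax is unchanged and the apparent Km becomes α·Km: Km,app = 1.84 nM, Vmax,app = 435 μmol·min⁻¹.
v = Vmax,app·[S]/(Km,app + [S]) = 435 × 0.452/(1.84 + 0.452) = 85.8 μmol·min⁻¹.

85.8 μmol·min⁻¹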